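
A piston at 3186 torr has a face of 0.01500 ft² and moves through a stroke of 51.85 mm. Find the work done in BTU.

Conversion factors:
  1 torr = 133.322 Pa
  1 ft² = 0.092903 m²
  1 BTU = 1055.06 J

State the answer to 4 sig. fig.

3186 torr → 424764 Pa
0.01500 ft² → 0.00139354 m²
F = P × A = 424764 × 0.00139354 = 591.926 N
51.85 mm → 0.05185 m
W = F × d = 591.926 × 0.05185 = 30.6914 J
In BTU: 30.6914 / 1055.06 = 0.0290897 BTU

0.02909 BTU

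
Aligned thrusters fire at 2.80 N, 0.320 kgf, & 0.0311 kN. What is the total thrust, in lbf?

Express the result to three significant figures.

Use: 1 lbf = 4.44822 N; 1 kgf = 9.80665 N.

2.80 N (already N)
0.320 kgf × 9.80665 = 3.13813 N
0.0311 kN × 1000 = 31.1 N
Combined: 2.8 + 3.13813 + 31.1 = 37.0381 N
In lbf: 37.0381 / 4.44822 = 8.3265 lbf

8.33 lbf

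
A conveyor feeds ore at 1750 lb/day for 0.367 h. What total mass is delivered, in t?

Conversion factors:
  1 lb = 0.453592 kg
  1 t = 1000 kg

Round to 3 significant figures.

0.0121 t

1750 lb/day → 0.00918734 kg/s
0.367 h → 1321.2 s
m = ṁ × t = 0.00918734 × 1321.2 = 12.1383 kg
In t: 12.1383 / 1000 = 0.0121383 t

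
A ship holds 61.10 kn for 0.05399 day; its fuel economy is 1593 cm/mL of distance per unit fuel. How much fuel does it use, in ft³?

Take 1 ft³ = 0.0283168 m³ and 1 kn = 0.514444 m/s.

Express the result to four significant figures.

0.3250 ft³

61.10 kn → 31.4325 m/s
0.05399 day → 4664.74 s
d = v × t = 31.4325 × 4664.74 = 146624 m
1593 cm/mL → 1.593×10⁷ m/m³
V = d / (distance per unit fuel) = 146624 / 1.593×10⁷ = 0.00920427 m³
In ft³: 0.00920427 / 0.0283168 = 0.325046 ft³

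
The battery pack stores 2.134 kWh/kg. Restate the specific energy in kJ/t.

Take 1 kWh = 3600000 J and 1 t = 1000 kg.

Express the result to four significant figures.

2.134 kWh/kg × 3600000 J/kWh = 7.6824×10⁶ J/kg
7.6824×10⁶ J/kg ÷ 1000 J/kJ × 1000 kg/t = 7.6824×10⁶ kJ/t

7.682×10⁶ kJ/t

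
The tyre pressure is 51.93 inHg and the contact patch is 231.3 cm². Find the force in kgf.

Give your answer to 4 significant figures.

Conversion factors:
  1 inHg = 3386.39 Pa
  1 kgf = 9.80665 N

51.93 inHg × 3386.39 → 175855 Pa
231.3 cm² × 0.0001 → 0.02313 m²
F = P × A = 175855 Pa × 0.02313 m² = 4067.53 N
4067.53 N ÷ (9.80665 N/kgf) = 414.773 kgf

414.8 kgf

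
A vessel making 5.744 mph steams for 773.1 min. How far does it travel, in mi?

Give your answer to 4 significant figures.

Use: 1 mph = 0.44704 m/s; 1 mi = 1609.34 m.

74.01 mi

5.744 mph × 0.44704 = 2.5678 m/s
773.1 min × 60 = 46386 s
d = v × t = 2.5678 m/s × 46386 s = 119110 m
119110 m ÷ (1609.34 m/mi) = 74.0117 mi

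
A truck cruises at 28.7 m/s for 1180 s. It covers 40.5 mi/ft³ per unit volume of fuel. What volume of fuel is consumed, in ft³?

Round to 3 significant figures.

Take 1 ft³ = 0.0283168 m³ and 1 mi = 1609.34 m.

0.520 ft³

d = v × t = 28.7 × 1180 = 33866 m
40.5 mi/ft³ → 2.30175×10⁶ m/m³
V = d / (distance per unit fuel) = 33866 / 2.30175×10⁶ = 0.0147132 m³
In ft³: 0.0147132 / 0.0283168 = 0.519593 ft³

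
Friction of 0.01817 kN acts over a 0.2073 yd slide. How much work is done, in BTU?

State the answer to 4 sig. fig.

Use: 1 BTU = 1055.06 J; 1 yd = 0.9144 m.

0.01817 kN × 1000 = 18.17 N
0.2073 yd × 0.9144 = 0.189555 m
W = F × d = 18.17 N × 0.189555 m = 3.44421 J
3.44421 J ÷ (1055.06 J/BTU) = 0.00326447 BTU

0.003264 BTU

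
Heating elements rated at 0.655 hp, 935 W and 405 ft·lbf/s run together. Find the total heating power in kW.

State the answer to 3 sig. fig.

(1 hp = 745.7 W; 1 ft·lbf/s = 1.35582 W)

0.655 hp × 745.7 = 488.434 W
935 W (already W)
405 ft·lbf/s × 1.35582 = 549.107 W
Combined: 488.434 + 935 + 549.107 = 1972.54 W
In kW: 1972.54 / 1000 = 1.97254 kW

1.97 kW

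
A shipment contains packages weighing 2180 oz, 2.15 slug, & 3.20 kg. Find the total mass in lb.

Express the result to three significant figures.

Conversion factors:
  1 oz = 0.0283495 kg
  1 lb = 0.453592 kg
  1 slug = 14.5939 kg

2180 oz × 0.0283495 = 61.8019 kg
2.15 slug × 14.5939 = 31.3769 kg
3.20 kg (already kg)
Combined: 61.8019 + 31.3769 + 3.2 = 96.3788 kg
In lb: 96.3788 / 0.453592 = 212.479 lb

212 lb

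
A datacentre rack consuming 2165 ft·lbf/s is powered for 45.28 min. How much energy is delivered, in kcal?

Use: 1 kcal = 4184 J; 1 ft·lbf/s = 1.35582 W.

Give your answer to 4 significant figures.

2165 ft·lbf/s × 1.35582 = 2935.35 W
45.28 min × 60 = 2716.8 s
E = P × t = 2935.35 W × 2716.8 s = 7.97476×10⁶ J
7.97476×10⁶ J ÷ (4184 J/kcal) = 1906.01 kcal

1906 kcal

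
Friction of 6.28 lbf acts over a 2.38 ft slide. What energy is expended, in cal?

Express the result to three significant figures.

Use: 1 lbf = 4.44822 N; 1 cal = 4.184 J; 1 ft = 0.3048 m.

4.84 cal

6.28 lbf × 4.44822 → 27.9348 N
2.38 ft × 0.3048 → 0.725424 m
W = F × d = 27.9348 N × 0.725424 m = 20.2646 J
20.2646 J ÷ (4.184 J/cal) = 4.84336 cal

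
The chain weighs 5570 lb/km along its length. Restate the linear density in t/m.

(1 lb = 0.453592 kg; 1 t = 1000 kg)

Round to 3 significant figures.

0.00253 t/m

5570 lb/km × 0.453592 kg/lb ÷ 1000 m/km = 2.52651 kg/m
2.52651 kg/m ÷ 1000 kg/t = 0.00252651 t/m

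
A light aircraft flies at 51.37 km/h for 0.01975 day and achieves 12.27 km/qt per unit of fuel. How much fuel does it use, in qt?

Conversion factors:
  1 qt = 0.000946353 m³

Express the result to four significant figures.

51.37 km/h → 14.2694 m/s
0.01975 day → 1706.4 s
d = v × t = 14.2694 × 1706.4 = 24349.3 m
12.27 km/qt → 1.29656×10⁷ m/m³
V = d / (distance per unit fuel) = 24349.3 / 1.29656×10⁷ = 0.00187799 m³
In qt: 0.00187799 / 0.000946353 = 1.98445 qt

1.984 qt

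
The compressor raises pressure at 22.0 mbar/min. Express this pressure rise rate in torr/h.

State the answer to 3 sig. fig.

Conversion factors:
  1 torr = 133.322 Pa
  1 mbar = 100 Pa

22.0 mbar/min × 100 Pa/mbar ÷ 60 s/min = 36.6667 Pa/s
36.6667 Pa/s ÷ 133.322 Pa/torr × 3600 s/h = 990.085 torr/h

990 torr/h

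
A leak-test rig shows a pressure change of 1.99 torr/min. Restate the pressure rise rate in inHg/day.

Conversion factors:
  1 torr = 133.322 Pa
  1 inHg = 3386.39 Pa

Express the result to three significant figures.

1.99 torr/min × 133.322 Pa/torr ÷ 60 s/min = 4.42185 Pa/s
4.42185 Pa/s ÷ 3386.39 Pa/inHg × 86400 s/day = 112.819 inHg/day

113 inHg/day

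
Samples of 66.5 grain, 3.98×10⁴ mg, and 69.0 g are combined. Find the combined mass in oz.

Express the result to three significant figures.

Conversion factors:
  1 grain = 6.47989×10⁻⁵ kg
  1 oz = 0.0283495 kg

3.99 oz

66.5 grain × 6.47989×10⁻⁵ = 0.00430913 kg
3.98×10⁴ mg × 10⁻⁶ = 0.0398 kg
69.0 g × 0.001 = 0.069 kg
Sum: 0.00430913 + 0.0398 + 0.069 = 0.113109 kg
In oz: 0.113109 / 0.0283495 = 3.98981 oz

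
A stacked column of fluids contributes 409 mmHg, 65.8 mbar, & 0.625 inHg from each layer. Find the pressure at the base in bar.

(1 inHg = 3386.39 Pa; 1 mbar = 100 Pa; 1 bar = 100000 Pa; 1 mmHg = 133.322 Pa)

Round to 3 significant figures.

0.632 bar

409 mmHg × 133.322 = 54528.7 Pa
65.8 mbar × 100 = 6580 Pa
0.625 inHg × 3386.39 = 2116.49 Pa
Sum: 54528.7 + 6580 + 2116.49 = 63225.2 Pa
In bar: 63225.2 / 100000 = 0.632252 bar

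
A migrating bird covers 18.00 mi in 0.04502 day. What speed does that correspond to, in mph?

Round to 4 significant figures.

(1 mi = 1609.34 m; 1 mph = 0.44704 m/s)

18.00 mi × 1609.34 = 28968.1 m
0.04502 day × 86400 = 3889.73 s
v = d / t = 28968.1 m / 3889.73 s = 7.44733 m/s
7.44733 m/s ÷ (0.44704 m/s/mph) = 16.6592 mph

16.66 mph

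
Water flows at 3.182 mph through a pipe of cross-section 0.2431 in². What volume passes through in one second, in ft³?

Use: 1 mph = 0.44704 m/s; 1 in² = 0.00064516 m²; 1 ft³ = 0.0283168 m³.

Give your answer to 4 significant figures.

0.007879 ft³

3.182 mph × 0.44704 = 1.42248 m/s
0.2431 in² × 0.00064516 = 1.56838×10⁻⁴ m²
V = v × A × t = 1.42248 m/s × 1.56838×10⁻⁴ m² × 1 s = 2.23099×10⁻⁴ m³
2.23099×10⁻⁴ m³ ÷ (0.0283168 m³/ft³) = 0.00787868 ft³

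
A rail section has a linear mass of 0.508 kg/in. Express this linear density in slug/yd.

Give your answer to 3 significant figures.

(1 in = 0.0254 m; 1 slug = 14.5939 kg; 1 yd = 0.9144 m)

1.25 slug/yd

0.508 kg/in ÷ 0.0254 m/in = 20 kg/m
20 kg/m ÷ 14.5939 kg/slug × 0.9144 m/yd = 1.25313 slug/yd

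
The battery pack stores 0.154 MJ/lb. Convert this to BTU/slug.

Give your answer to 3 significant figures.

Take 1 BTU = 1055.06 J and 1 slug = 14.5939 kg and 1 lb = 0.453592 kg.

0.154 MJ/lb × 1000000 J/MJ ÷ 0.453592 kg/lb = 339512 J/kg
339512 J/kg ÷ 1055.06 J/BTU × 14.5939 kg/slug = 4696.23 BTU/slug

4700 BTU/slug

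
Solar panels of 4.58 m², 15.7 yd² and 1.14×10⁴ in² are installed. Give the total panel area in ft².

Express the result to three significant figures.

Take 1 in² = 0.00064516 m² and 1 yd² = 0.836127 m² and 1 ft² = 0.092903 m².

270 ft²

4.58 m² (already m²)
15.7 yd² × 0.836127 = 13.1272 m²
1.14×10⁴ in² × 0.00064516 = 7.35482 m²
Combined: 4.58 + 13.1272 + 7.35482 = 25.062 m²
In ft²: 25.062 / 0.092903 = 269.765 ft²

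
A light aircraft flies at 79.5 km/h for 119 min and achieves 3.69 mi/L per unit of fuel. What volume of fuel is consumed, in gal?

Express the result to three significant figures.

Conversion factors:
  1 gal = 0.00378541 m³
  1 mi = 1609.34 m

7.01 gal

79.5 km/h → 22.0833 m/s
119 min → 7140 s
d = v × t = 22.0833 × 7140 = 157675 m
3.69 mi/L → 5.93846×10⁶ m/m³
V = d / (distance per unit fuel) = 157675 / 5.93846×10⁶ = 0.0265515 m³
In gal: 0.0265515 / 0.00378541 = 7.01417 gal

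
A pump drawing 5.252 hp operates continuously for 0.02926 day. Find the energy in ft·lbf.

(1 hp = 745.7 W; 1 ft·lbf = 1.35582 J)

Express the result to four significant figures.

5.252 hp × 745.7 → 3916.42 W
0.02926 day × 86400 → 2528.06 s
E = P × t = 3916.42 W × 2528.06 s = 9.90094×10⁶ J
9.90094×10⁶ J ÷ (1.35582 J/ft·lbf) = 7.30255×10⁶ ft·lbf

7.303×10⁶ ft·lbf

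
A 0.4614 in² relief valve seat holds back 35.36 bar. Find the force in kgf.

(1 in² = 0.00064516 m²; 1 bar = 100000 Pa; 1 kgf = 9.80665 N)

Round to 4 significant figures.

107.3 kgf

35.36 bar × 100000 → 3.536×10⁶ Pa
0.4614 in² × 0.00064516 → 2.97677×10⁻⁴ m²
F = P × A = 3.536×10⁶ Pa × 2.97677×10⁻⁴ m² = 1052.59 N
1052.59 N ÷ (9.80665 N/kgf) = 107.334 kgf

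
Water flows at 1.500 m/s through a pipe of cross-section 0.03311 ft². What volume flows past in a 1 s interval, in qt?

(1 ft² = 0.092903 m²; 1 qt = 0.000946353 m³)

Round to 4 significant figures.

0.03311 ft² × 0.092903 = 0.00307602 m²
V = v × A × t = 1.5 m/s × 0.00307602 m² × 1 s = 0.00461403 m³
0.00461403 m³ ÷ (0.000946353 m³/qt) = 4.87559 qt

4.876 qt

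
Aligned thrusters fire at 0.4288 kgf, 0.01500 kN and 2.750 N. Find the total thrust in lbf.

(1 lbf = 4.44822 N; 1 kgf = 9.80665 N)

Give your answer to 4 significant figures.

0.4288 kgf × 9.80665 → 4.20509 N
0.01500 kN × 1000 → 15 N
2.750 N (already N)
Total: 4.20509 + 15 + 2.75 = 21.9551 N
In lbf: 21.9551 / 4.44822 = 4.9357 lbf

4.936 lbf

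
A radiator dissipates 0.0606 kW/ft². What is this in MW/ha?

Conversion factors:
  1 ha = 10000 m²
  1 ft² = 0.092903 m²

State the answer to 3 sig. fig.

0.0606 kW/ft² × 1000 W/kW ÷ 0.092903 m²/ft² = 652.293 W/m²
652.293 W/m² ÷ 1000000 W/MW × 10000 m²/ha = 6.52293 MW/ha

6.52 MW/ha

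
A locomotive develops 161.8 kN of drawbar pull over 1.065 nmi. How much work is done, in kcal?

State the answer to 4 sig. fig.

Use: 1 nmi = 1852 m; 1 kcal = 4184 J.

7.627×10⁴ kcal

161.8 kN × 1000 → 161800 N
1.065 nmi × 1852 → 1972.38 m
W = F × d = 161800 N × 1972.38 m = 3.19131×10⁸ J
3.19131×10⁸ J ÷ (4184 J/kcal) = 76274.1 kcal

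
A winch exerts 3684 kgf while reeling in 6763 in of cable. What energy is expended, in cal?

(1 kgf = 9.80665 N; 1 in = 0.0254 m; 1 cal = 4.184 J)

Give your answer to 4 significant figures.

3684 kgf × 9.80665 → 36127.7 N
6763 in × 0.0254 → 171.78 m
W = F × d = 36127.7 N × 171.78 m = 6.20602×10⁶ J
6.20602×10⁶ J ÷ (4.184 J/cal) = 1.48327×10⁶ cal

1.483×10⁶ cal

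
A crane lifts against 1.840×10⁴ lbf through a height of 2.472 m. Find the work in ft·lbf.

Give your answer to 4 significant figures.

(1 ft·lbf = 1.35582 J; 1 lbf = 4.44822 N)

1.492×10⁵ ft·lbf

1.840×10⁴ lbf × 4.44822 → 81847.2 N
W = F × d = 81847.2 N × 2.472 m = 202326 J
202326 J ÷ (1.35582 J/ft·lbf) = 149228 ft·lbf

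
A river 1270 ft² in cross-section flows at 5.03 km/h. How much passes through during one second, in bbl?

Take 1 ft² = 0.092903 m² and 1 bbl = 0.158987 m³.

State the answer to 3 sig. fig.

5.03 km/h × (1/3.6) → 1.39722 m/s
1270 ft² × 0.092903 → 117.987 m²
V = v × A × t = 1.39722 m/s × 117.987 m² × 1 s = 164.854 m³
164.854 m³ ÷ (0.158987 m³/bbl) = 1036.9 bbl

1040 bbl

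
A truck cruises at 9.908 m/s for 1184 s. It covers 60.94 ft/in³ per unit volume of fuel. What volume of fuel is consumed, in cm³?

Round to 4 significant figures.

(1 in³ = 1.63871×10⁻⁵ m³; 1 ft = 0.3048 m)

1.035×10⁴ cm³

d = v × t = 9.908 × 1184 = 11731.1 m
60.94 ft/in³ → 1.13348×10⁶ m/m³
V = d / (distance per unit fuel) = 11731.1 / 1.13348×10⁶ = 0.0103496 m³
In cm³: 0.0103496 / 10⁻⁶ = 10349.6 cm³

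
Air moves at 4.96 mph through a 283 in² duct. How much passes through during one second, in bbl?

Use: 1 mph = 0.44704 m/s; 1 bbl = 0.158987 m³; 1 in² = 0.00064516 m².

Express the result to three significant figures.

4.96 mph × 0.44704 → 2.21732 m/s
283 in² × 0.00064516 → 0.18258 m²
V = v × A × t = 2.21732 m/s × 0.18258 m² × 1 s = 0.404838 m³
0.404838 m³ ÷ (0.158987 m³/bbl) = 2.54636 bbl

2.55 bbl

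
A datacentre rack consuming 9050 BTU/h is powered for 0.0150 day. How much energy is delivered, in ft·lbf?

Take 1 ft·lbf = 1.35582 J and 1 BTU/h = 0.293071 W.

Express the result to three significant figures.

9050 BTU/h × 0.293071 → 2652.29 W
0.0150 day × 86400 → 1296 s
E = P × t = 2652.29 W × 1296 s = 3.43737×10⁶ J
3.43737×10⁶ J ÷ (1.35582 J/ft·lbf) = 2.53527×10⁶ ft·lbf

2.54×10⁶ ft·lbf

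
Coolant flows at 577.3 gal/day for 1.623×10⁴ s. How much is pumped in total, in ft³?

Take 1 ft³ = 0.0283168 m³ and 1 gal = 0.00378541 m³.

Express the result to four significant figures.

14.50 ft³

577.3 gal/day → 2.5293×10⁻⁵ m³/s
V = Q × t = 2.5293×10⁻⁵ × 16230 = 0.410505 m³
In ft³: 0.410505 / 0.0283168 = 14.4969 ft³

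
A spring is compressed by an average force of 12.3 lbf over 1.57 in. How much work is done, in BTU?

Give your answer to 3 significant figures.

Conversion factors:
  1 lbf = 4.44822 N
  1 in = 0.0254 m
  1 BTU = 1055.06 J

12.3 lbf × 4.44822 → 54.7131 N
1.57 in × 0.0254 → 0.039878 m
W = F × d = 54.7131 N × 0.039878 m = 2.18185 J
2.18185 J ÷ (1055.06 J/BTU) = 0.00206799 BTU

0.00207 BTU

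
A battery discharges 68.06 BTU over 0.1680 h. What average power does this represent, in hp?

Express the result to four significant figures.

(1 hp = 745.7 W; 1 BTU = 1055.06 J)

0.1592 hp

68.06 BTU × 1055.06 → 71807.4 J
0.1680 h × 3600 → 604.8 s
P = E / t = 71807.4 J / 604.8 s = 118.729 W
118.729 W ÷ (745.7 W/hp) = 0.159218 hp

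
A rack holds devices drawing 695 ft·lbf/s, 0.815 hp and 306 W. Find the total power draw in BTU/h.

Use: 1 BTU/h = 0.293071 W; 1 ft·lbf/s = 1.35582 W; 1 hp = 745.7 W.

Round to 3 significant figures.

6330 BTU/h

695 ft·lbf/s × 1.35582 = 942.295 W
0.815 hp × 745.7 = 607.746 W
306 W (already W)
Sum: 942.295 + 607.746 + 306 = 1856.04 W
In BTU/h: 1856.04 / 0.293071 = 6333.07 BTU/h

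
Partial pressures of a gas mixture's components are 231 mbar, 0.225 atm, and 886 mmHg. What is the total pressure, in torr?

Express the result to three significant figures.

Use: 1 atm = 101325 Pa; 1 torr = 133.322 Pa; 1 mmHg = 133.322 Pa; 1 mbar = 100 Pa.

231 mbar × 100 = 23100 Pa
0.225 atm × 101325 = 22798.1 Pa
886 mmHg × 133.322 = 118123 Pa
Total: 23100 + 22798.1 + 118123 = 164021 Pa
In torr: 164021 / 133.322 = 1230.26 torr

1230 torr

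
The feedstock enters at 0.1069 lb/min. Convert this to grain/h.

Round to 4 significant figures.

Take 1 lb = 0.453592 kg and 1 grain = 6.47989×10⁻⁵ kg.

4.490×10⁴ grain/h

0.1069 lb/min × 0.453592 kg/lb ÷ 60 s/min = 8.0815×10⁻⁴ kg/s
8.0815×10⁻⁴ kg/s ÷ 6.47989×10⁻⁵ kg/grain × 3600 s/h = 44898 grain/h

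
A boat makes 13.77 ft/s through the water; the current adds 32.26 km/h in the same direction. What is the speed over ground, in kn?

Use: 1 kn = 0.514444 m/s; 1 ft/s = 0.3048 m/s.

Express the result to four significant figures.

25.58 kn

13.77 ft/s × 0.3048 = 4.1971 m/s
32.26 km/h × (1/3.6) = 8.96111 m/s
Total: 4.1971 + 8.96111 = 13.1582 m/s
In kn: 13.1582 / 0.514444 = 25.5775 kn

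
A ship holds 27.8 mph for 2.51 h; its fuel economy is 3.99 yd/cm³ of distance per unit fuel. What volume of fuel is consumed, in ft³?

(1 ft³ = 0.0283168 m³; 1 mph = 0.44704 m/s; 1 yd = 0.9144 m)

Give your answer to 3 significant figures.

27.8 mph → 12.4277 m/s
2.51 h → 9036 s
d = v × t = 12.4277 × 9036 = 112297 m
3.99 yd/cm³ → 3.64846×10⁶ m/m³
V = d / (distance per unit fuel) = 112297 / 3.64846×10⁶ = 0.0307793 m³
In ft³: 0.0307793 / 0.0283168 = 1.08696 ft³

1.09 ft³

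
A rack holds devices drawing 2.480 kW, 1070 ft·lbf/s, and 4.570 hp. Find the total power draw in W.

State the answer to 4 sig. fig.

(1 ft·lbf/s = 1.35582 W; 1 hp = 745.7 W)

7339 W

2.480 kW × 1000 = 2480 W
1070 ft·lbf/s × 1.35582 = 1450.73 W
4.570 hp × 745.7 = 3407.85 W
Sum: 2480 + 1450.73 + 3407.85 = 7338.58 W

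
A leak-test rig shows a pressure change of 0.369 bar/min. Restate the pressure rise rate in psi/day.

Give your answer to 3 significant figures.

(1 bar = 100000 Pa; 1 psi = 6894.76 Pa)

0.369 bar/min × 100000 Pa/bar ÷ 60 s/min = 615 Pa/s
615 Pa/s ÷ 6894.76 Pa/psi × 86400 s/day = 7706.72 psi/day

7710 psi/day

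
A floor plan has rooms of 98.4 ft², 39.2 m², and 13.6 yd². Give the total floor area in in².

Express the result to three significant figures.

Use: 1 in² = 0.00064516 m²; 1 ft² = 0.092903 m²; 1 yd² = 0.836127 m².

98.4 ft² × 0.092903 = 9.14166 m²
39.2 m² (already m²)
13.6 yd² × 0.836127 = 11.3713 m²
Total: 9.14166 + 39.2 + 11.3713 = 59.713 m²
In in²: 59.713 / 0.00064516 = 92555.3 in²

9.26×10⁴ in²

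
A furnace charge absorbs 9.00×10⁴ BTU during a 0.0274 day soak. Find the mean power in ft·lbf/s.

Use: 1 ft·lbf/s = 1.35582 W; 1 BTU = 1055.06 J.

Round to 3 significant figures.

2.96×10⁴ ft·lbf/s

9.00×10⁴ BTU × 1055.06 → 9.49554×10⁷ J
0.0274 day × 86400 → 2367.36 s
P = E / t = 9.49554×10⁷ J / 2367.36 s = 40110.2 W
40110.2 W ÷ (1.35582 W/ft·lbf/s) = 29583.7 ft·lbf/s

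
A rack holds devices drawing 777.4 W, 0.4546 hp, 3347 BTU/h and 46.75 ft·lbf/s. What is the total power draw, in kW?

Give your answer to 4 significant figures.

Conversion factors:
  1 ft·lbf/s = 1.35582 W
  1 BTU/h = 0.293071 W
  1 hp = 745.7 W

777.4 W (already W)
0.4546 hp × 745.7 → 338.995 W
3347 BTU/h × 0.293071 → 980.909 W
46.75 ft·lbf/s × 1.35582 → 63.3846 W
Total: 777.4 + 338.995 + 980.909 + 63.3846 = 2160.69 W
In kW: 2160.69 / 1000 = 2.16069 kW

2.161 kW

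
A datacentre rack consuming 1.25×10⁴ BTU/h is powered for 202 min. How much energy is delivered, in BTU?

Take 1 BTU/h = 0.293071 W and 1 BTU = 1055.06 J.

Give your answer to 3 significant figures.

4.21×10⁴ BTU

1.25×10⁴ BTU/h × 0.293071 = 3663.39 W
202 min × 60 = 12120 s
E = P × t = 3663.39 W × 12120 s = 4.44003×10⁷ J
4.44003×10⁷ J ÷ (1055.06 J/BTU) = 42083.2 BTU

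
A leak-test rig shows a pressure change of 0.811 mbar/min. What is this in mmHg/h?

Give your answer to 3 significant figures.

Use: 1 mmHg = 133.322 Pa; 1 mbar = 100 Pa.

36.5 mmHg/h

0.811 mbar/min × 100 Pa/mbar ÷ 60 s/min = 1.35167 Pa/s
1.35167 Pa/s ÷ 133.322 Pa/mmHg × 3600 s/h = 36.4982 mmHg/h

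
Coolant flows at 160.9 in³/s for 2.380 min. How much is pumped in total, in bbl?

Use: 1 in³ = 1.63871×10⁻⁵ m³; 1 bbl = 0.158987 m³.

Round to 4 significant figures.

160.9 in³/s → 0.00263668 m³/s
2.380 min → 142.8 s
V = Q × t = 0.00263668 × 142.8 = 0.376518 m³
In bbl: 0.376518 / 0.158987 = 2.36823 bbl

2.368 bbl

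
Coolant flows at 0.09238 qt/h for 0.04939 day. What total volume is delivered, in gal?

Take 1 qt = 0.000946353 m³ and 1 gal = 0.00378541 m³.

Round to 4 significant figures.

0.02738 gal

0.09238 qt/h → 2.42845×10⁻⁸ m³/s
0.04939 day → 4267.3 s
V = Q × t = 2.42845×10⁻⁸ × 4267.3 = 1.03629×10⁻⁴ m³
In gal: 1.03629×10⁻⁴ / 0.00378541 = 0.0273759 gal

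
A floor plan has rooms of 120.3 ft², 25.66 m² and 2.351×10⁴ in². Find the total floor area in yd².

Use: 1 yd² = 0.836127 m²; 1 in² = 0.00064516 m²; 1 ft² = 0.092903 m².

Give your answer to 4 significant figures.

120.3 ft² × 0.092903 = 11.1762 m²
25.66 m² (already m²)
2.351×10⁴ in² × 0.00064516 = 15.1677 m²
Combined: 11.1762 + 25.66 + 15.1677 = 52.0039 m²
In yd²: 52.0039 / 0.836127 = 62.1962 yd²

62.20 yd²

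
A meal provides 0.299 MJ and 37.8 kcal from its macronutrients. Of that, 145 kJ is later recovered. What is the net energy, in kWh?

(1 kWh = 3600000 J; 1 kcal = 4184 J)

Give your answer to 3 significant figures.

0.0867 kWh

0.299 MJ × 1000000 = 299000 J
37.8 kcal × 4184 = 158155 J
145 kJ × 1000 = 145000 J
Net: 299000 + 158155 − 145000 = 312155 J
In kWh: 312155 / 3600000 = 0.0867097 kWh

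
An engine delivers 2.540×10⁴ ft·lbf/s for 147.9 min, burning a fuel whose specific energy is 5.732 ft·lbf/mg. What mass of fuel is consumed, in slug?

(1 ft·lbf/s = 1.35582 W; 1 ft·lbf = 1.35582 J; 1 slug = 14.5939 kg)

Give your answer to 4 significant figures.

2.694 slug

2.540×10⁴ ft·lbf/s → 34437.8 W
147.9 min → 8874 s
E = P × t = 34437.8 × 8874 = 3.05601×10⁸ J
5.732 ft·lbf/mg → 7.77156×10⁶ J/kg
m = E / e_s = 3.05601×10⁸ / 7.77156×10⁶ = 39.323 kg
In slug: 39.323 / 14.5939 = 2.69448 slug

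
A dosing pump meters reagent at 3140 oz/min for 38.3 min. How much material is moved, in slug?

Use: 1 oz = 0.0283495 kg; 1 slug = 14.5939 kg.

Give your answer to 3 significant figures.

3140 oz/min → 1.48362 kg/s
38.3 min → 2298 s
m = ṁ × t = 1.48362 × 2298 = 3409.36 kg
In slug: 3409.36 / 14.5939 = 233.615 slug

234 slug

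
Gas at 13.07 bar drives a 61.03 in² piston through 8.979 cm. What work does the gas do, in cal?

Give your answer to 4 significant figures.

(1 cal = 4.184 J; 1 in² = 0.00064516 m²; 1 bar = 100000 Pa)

13.07 bar → 1.307×10⁶ Pa
61.03 in² → 0.0393741 m²
F = P × A = 1.307×10⁶ × 0.0393741 = 51461.9 N
8.979 cm → 0.08979 m
W = F × d = 51461.9 × 0.08979 = 4620.76 J
In cal: 4620.76 / 4.184 = 1104.39 cal

1104 cal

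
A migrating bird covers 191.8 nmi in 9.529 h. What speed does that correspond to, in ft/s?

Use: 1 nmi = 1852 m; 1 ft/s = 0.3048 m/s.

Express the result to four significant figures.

33.97 ft/s

191.8 nmi × 1852 = 355214 m
9.529 h × 3600 = 34304.4 s
v = d / t = 355214 m / 34304.4 s = 10.3548 m/s
10.3548 m/s ÷ (0.3048 m/s/ft/s) = 33.9724 ft/s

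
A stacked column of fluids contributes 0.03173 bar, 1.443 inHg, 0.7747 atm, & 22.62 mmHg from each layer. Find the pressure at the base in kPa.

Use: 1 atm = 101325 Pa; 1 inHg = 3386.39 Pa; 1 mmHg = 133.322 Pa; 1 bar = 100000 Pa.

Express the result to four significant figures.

89.57 kPa

0.03173 bar × 100000 → 3173 Pa
1.443 inHg × 3386.39 → 4886.56 Pa
0.7747 atm × 101325 → 78496.5 Pa
22.62 mmHg × 133.322 → 3015.74 Pa
Total: 3173 + 4886.56 + 78496.5 + 3015.74 = 89571.8 Pa
In kPa: 89571.8 / 1000 = 89.5718 kPa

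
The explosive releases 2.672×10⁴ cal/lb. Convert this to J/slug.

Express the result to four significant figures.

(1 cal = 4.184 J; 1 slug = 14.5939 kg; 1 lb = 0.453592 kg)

2.672×10⁴ cal/lb × 4.184 J/cal ÷ 0.453592 kg/lb = 246469 J/kg
246469 J/kg × 14.5939 kg/slug = 3.59694×10⁶ J/slug

3.597×10⁶ J/slug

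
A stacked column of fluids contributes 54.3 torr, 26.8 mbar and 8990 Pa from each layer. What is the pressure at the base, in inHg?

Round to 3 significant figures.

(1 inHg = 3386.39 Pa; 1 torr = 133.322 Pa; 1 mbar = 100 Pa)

5.58 inHg

54.3 torr × 133.322 = 7239.38 Pa
26.8 mbar × 100 = 2680 Pa
8990 Pa (already Pa)
Combined: 7239.38 + 2680 + 8990 = 18909.4 Pa
In inHg: 18909.4 / 3386.39 = 5.58394 inHg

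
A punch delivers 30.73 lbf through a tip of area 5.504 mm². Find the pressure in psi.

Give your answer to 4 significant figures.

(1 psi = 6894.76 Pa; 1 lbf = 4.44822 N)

3602 psi

30.73 lbf × 4.44822 = 136.694 N
5.504 mm² × 10⁻⁶ = 5.504×10⁻⁶ m²
P = F / A = 136.694 N / 5.504×10⁻⁶ m² = 2.48354×10⁷ Pa
2.48354×10⁷ Pa ÷ (6894.76 Pa/psi) = 3602.07 psi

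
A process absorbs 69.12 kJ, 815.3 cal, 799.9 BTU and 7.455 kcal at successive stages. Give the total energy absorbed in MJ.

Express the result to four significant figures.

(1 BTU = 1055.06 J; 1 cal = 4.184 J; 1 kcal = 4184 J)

69.12 kJ × 1000 = 69120 J
815.3 cal × 4.184 = 3411.22 J
799.9 BTU × 1055.06 = 843942 J
7.455 kcal × 4184 = 31191.7 J
Total: 69120 + 3411.22 + 843942 + 31191.7 = 947665 J
In MJ: 947665 / 1000000 = 0.947665 MJ

0.9477 MJ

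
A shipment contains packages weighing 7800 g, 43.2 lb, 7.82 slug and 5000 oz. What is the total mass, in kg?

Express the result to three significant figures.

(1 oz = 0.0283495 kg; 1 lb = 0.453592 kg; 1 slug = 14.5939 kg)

283 kg

7800 g × 0.001 → 7.8 kg
43.2 lb × 0.453592 → 19.5952 kg
7.82 slug × 14.5939 → 114.124 kg
5000 oz × 0.0283495 → 141.748 kg
Combined: 7.8 + 19.5952 + 114.124 + 141.748 = 283.267 kg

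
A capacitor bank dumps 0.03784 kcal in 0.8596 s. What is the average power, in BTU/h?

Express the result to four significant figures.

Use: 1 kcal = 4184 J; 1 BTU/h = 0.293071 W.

628.5 BTU/h

0.03784 kcal × 4184 = 158.323 J
P = E / t = 158.323 J / 0.8596 s = 184.182 W
184.182 W ÷ (0.293071 W/BTU/h) = 628.455 BTU/h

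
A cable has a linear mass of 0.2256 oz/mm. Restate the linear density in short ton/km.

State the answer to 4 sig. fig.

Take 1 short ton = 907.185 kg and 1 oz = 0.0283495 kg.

0.2256 oz/mm × 0.0283495 kg/oz ÷ 0.001 m/mm = 6.39565 kg/m
6.39565 kg/m ÷ 907.185 kg/short ton × 1000 m/km = 7.05 short ton/km

7.050 short ton/km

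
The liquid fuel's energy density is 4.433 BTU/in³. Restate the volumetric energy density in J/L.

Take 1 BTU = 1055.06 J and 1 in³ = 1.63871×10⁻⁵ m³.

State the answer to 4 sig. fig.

4.433 BTU/in³ × 1055.06 J/BTU ÷ 1.63871×10⁻⁵ m³/in³ = 2.85412×10⁸ J/m³
2.85412×10⁸ J/m³ × 0.001 m³/L = 285412 J/L

2.854×10⁵ J/L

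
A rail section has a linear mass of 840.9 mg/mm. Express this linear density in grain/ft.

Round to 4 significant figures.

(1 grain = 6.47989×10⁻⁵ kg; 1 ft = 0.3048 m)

840.9 mg/mm × 10⁻⁶ kg/mg ÷ 0.001 m/mm = 0.8409 kg/m
0.8409 kg/m ÷ 6.47989×10⁻⁵ kg/grain × 0.3048 m/ft = 3955.41 grain/ft

3955 grain/ft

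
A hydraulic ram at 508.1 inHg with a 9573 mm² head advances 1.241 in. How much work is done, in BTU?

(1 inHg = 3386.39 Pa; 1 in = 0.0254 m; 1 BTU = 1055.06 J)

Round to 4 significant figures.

508.1 inHg → 1.72062×10⁶ Pa
9573 mm² → 0.009573 m²
F = P × A = 1.72062×10⁶ × 0.009573 = 16471.5 N
1.241 in → 0.0315214 m
W = F × d = 16471.5 × 0.0315214 = 519.205 J
In BTU: 519.205 / 1055.06 = 0.492109 BTU

0.4921 BTU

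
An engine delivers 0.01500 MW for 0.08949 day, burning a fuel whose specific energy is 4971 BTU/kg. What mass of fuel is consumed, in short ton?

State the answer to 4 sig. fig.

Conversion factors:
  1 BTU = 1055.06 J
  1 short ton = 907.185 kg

0.02438 short ton

0.01500 MW → 15000 W
0.08949 day → 7731.94 s
E = P × t = 15000 × 7731.94 = 1.15979×10⁸ J
4971 BTU/kg → 5.2447×10⁶ J/kg
m = E / e_s = 1.15979×10⁸ / 5.2447×10⁶ = 22.1136 kg
In short ton: 22.1136 / 907.185 = 0.0243761 short ton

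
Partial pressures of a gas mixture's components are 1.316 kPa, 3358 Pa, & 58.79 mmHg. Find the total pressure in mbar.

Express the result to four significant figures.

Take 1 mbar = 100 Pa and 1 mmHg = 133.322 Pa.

125.1 mbar

1.316 kPa × 1000 = 1316 Pa
3358 Pa (already Pa)
58.79 mmHg × 133.322 = 7838 Pa
Total: 1316 + 3358 + 7838 = 12512 Pa
In mbar: 12512 / 100 = 125.12 mbar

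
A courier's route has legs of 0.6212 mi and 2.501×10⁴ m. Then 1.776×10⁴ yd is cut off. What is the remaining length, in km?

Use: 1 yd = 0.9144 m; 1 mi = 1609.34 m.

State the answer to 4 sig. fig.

9.770 km

0.6212 mi × 1609.34 → 999.722 m
2.501×10⁴ m (already m)
1.776×10⁴ yd × 0.9144 → 16239.7 m
Result: 999.722 + 25010 − 16239.7 = 9770.02 m
In km: 9770.02 / 1000 = 9.77002 km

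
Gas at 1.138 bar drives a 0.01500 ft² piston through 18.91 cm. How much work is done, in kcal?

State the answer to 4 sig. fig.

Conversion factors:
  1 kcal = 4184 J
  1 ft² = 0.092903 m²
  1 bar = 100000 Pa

1.138 bar → 113800 Pa
0.01500 ft² → 0.00139354 m²
F = P × A = 113800 × 0.00139354 = 158.585 N
18.91 cm → 0.1891 m
W = F × d = 158.585 × 0.1891 = 29.9884 J
In kcal: 29.9884 / 4184 = 0.0071674 kcal

0.007167 kcal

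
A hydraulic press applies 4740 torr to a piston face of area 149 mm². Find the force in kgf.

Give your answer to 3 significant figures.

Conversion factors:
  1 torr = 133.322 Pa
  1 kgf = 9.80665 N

9.60 kgf

4740 torr × 133.322 = 631946 Pa
149 mm² × 10⁻⁶ = 1.49×10⁻⁴ m²
F = P × A = 631946 Pa × 1.49×10⁻⁴ m² = 94.16 N
94.16 N ÷ (9.80665 N/kgf) = 9.60165 kgf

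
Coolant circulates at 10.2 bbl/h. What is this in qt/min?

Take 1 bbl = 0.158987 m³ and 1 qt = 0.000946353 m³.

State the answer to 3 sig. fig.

28.6 qt/min

10.2 bbl/h × 0.158987 m³/bbl ÷ 3600 s/h = 4.50463×10⁻⁴ m³/s
4.50463×10⁻⁴ m³/s ÷ 0.000946353 m³/qt × 60 s/min = 28.5599 qt/min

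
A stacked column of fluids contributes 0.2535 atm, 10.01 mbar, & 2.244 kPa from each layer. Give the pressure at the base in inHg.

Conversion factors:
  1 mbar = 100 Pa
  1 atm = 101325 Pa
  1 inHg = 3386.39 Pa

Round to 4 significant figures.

0.2535 atm × 101325 → 25685.9 Pa
10.01 mbar × 100 → 1001 Pa
2.244 kPa × 1000 → 2244 Pa
Total: 25685.9 + 1001 + 2244 = 28930.9 Pa
In inHg: 28930.9 / 3386.39 = 8.54329 inHg

8.543 inHg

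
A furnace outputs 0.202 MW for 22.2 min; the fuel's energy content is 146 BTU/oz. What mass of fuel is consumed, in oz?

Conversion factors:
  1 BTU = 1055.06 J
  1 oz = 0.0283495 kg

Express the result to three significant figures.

0.202 MW → 202000 W
22.2 min → 1332 s
E = P × t = 202000 × 1332 = 2.69064×10⁸ J
146 BTU/oz → 5.43356×10⁶ J/kg
m = E / e_s = 2.69064×10⁸ / 5.43356×10⁶ = 49.5189 kg
In oz: 49.5189 / 0.0283495 = 1746.73 oz

1750 oz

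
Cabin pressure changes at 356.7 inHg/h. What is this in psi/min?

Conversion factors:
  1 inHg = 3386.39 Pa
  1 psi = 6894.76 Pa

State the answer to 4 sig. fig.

356.7 inHg/h × 3386.39 Pa/inHg ÷ 3600 s/h = 335.535 Pa/s
335.535 Pa/s ÷ 6894.76 Pa/psi × 60 s/min = 2.91991 psi/min

2.920 psi/min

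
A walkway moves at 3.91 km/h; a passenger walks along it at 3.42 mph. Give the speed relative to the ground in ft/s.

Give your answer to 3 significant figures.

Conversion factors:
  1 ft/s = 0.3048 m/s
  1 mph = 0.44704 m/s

3.91 km/h × (1/3.6) → 1.08611 m/s
3.42 mph × 0.44704 → 1.52888 m/s
Total: 1.08611 + 1.52888 = 2.61499 m/s
In ft/s: 2.61499 / 0.3048 = 8.57936 ft/s

8.58 ft/s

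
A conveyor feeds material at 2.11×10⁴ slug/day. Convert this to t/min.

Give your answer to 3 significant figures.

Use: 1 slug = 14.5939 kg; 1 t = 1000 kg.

0.214 t/min

2.11×10⁴ slug/day × 14.5939 kg/slug ÷ 86400 s/day = 3.56402 kg/s
3.56402 kg/s ÷ 1000 kg/t × 60 s/min = 0.213841 t/min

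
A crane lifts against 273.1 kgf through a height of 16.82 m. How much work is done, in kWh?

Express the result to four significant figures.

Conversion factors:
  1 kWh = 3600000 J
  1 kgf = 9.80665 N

273.1 kgf × 9.80665 → 2678.2 N
W = F × d = 2678.2 N × 16.82 m = 45047.3 J
45047.3 J ÷ (3600000 J/kWh) = 0.0125131 kWh

0.01251 kWh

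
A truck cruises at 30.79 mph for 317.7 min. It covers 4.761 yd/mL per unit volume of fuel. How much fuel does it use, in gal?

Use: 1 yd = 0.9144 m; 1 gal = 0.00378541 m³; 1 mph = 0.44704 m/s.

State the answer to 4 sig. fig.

30.79 mph → 13.7644 m/s
317.7 min → 19062 s
d = v × t = 13.7644 × 19062 = 262377 m
4.761 yd/mL → 4.35346×10⁶ m/m³
V = d / (distance per unit fuel) = 262377 / 4.35346×10⁶ = 0.0602686 m³
In gal: 0.0602686 / 0.00378541 = 15.9213 gal

15.92 gal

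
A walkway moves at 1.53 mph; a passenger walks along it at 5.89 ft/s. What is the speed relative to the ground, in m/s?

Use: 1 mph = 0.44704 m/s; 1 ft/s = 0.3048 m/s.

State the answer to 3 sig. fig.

2.48 m/s

1.53 mph × 0.44704 → 0.683971 m/s
5.89 ft/s × 0.3048 → 1.79527 m/s
Sum: 0.683971 + 1.79527 = 2.47924 m/s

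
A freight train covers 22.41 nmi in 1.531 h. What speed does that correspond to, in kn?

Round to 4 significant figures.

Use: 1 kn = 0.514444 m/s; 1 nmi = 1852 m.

22.41 nmi × 1852 → 41503.3 m
1.531 h × 3600 → 5511.6 s
v = d / t = 41503.3 m / 5511.6 s = 7.53017 m/s
7.53017 m/s ÷ (0.514444 m/s/kn) = 14.6375 kn

14.64 kn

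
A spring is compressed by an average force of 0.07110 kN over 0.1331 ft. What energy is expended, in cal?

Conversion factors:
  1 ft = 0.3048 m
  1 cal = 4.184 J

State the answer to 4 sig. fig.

0.07110 kN × 1000 → 71.1 N
0.1331 ft × 0.3048 → 0.0405689 m
W = F × d = 71.1 N × 0.0405689 m = 2.88445 J
2.88445 J ÷ (4.184 J/cal) = 0.6894 cal

0.6894 cal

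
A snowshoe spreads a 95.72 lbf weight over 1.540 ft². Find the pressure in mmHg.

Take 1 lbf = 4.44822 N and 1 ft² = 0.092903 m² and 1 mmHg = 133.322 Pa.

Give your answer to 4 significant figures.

95.72 lbf × 4.44822 = 425.784 N
1.540 ft² × 0.092903 = 0.143071 m²
P = F / A = 425.784 N / 0.143071 m² = 2976.03 Pa
2976.03 Pa ÷ (133.322 Pa/mmHg) = 22.3221 mmHg

22.32 mmHg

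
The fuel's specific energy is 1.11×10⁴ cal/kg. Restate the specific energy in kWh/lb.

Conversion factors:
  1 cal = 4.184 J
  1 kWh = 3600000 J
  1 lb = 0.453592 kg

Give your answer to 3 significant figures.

0.00585 kWh/lb

1.11×10⁴ cal/kg × 4.184 J/cal = 46442.4 J/kg
46442.4 J/kg ÷ 3600000 J/kWh × 0.453592 kg/lb = 0.00585164 kWh/lb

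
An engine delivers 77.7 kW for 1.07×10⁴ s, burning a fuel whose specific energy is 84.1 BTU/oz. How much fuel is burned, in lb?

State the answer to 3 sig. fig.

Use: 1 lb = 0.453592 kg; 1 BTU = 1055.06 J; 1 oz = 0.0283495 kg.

586 lb

77.7 kW → 77700 W
E = P × t = 77700 × 10700 = 8.3139×10⁸ J
84.1 BTU/oz → 3.12988×10⁶ J/kg
m = E / e_s = 8.3139×10⁸ / 3.12988×10⁶ = 265.63 kg
In lb: 265.63 / 0.453592 = 585.614 lb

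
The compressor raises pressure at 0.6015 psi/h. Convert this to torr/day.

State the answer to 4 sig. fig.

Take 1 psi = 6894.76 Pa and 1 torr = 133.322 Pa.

0.6015 psi/h × 6894.76 Pa/psi ÷ 3600 s/h = 1.152 Pa/s
1.152 Pa/s ÷ 133.322 Pa/torr × 86400 s/day = 746.559 torr/day

746.6 torr/day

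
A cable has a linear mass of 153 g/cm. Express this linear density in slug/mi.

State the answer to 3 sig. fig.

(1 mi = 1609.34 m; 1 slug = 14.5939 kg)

153 g/cm × 0.001 kg/g ÷ 0.01 m/cm = 15.3 kg/m
15.3 kg/m ÷ 14.5939 kg/slug × 1609.34 m/mi = 1687.21 slug/mi

1690 slug/mi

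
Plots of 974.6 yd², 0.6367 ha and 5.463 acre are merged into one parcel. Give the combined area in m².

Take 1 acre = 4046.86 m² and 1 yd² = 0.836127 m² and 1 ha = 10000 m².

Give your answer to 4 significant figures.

2.929×10⁴ m²

974.6 yd² × 0.836127 = 814.889 m²
0.6367 ha × 10000 = 6367 m²
5.463 acre × 4046.86 = 22108 m²
Combined: 814.889 + 6367 + 22108 = 29289.9 m²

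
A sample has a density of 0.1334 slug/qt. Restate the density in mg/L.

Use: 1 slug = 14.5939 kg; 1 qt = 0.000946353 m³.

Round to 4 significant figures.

0.1334 slug/qt × 14.5939 kg/slug ÷ 0.000946353 m³/qt = 2057.19 kg/m³
2057.19 kg/m³ ÷ 10⁻⁶ kg/mg × 0.001 m³/L = 2.05719×10⁶ mg/L

2.057×10⁶ mg/L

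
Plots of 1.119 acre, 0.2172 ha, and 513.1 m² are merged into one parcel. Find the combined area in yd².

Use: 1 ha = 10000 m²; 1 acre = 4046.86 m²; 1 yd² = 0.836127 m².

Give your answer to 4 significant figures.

8627 yd²

1.119 acre × 4046.86 → 4528.44 m²
0.2172 ha × 10000 → 2172 m²
513.1 m² (already m²)
Total: 4528.44 + 2172 + 513.1 = 7213.54 m²
In yd²: 7213.54 / 0.836127 = 8627.33 yd²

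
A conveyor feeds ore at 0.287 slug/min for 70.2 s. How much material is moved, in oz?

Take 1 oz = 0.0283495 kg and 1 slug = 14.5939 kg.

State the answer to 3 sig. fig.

0.287 slug/min → 0.0698075 kg/s
m = ṁ × t = 0.0698075 × 70.2 = 4.90049 kg
In oz: 4.90049 / 0.0283495 = 172.86 oz

173 oz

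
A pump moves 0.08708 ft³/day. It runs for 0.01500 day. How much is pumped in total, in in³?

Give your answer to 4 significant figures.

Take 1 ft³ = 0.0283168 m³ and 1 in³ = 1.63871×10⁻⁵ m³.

2.257 in³

0.08708 ft³/day → 2.85397×10⁻⁸ m³/s
0.01500 day → 1296 s
V = Q × t = 2.85397×10⁻⁸ × 1296 = 3.69875×10⁻⁵ m³
In in³: 3.69875×10⁻⁵ / 1.63871×10⁻⁵ = 2.25711 in³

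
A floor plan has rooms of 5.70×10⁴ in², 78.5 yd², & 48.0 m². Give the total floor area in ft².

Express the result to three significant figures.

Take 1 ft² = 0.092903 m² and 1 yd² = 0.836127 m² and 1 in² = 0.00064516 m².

1620 ft²

5.70×10⁴ in² × 0.00064516 = 36.7741 m²
78.5 yd² × 0.836127 = 65.636 m²
48.0 m² (already m²)
Sum: 36.7741 + 65.636 + 48 = 150.41 m²
In ft²: 150.41 / 0.092903 = 1619 ft²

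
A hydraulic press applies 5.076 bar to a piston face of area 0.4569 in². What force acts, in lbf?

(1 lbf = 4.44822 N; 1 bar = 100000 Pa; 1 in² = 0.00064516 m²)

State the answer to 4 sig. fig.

5.076 bar × 100000 = 507600 Pa
0.4569 in² × 0.00064516 = 2.94774×10⁻⁴ m²
F = P × A = 507600 Pa × 2.94774×10⁻⁴ m² = 149.627 N
149.627 N ÷ (4.44822 N/lbf) = 33.6375 lbf

33.64 lbf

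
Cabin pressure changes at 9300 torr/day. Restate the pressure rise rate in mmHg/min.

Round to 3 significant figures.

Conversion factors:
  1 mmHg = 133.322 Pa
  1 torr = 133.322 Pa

9300 torr/day × 133.322 Pa/torr ÷ 86400 s/day = 14.3506 Pa/s
14.3506 Pa/s ÷ 133.322 Pa/mmHg × 60 s/min = 6.45832 mmHg/min

6.46 mmHg/min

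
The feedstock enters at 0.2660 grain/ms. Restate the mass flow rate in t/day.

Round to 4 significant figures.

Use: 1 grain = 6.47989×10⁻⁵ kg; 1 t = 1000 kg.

1.489 t/day

0.2660 grain/ms × 6.47989×10⁻⁵ kg/grain ÷ 0.001 s/ms = 0.0172365 kg/s
0.0172365 kg/s ÷ 1000 kg/t × 86400 s/day = 1.48923 t/day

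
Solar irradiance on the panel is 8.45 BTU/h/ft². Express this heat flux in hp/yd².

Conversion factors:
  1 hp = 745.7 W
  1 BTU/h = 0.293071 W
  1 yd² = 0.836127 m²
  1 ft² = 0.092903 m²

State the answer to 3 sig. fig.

8.45 BTU/h/ft² × 0.293071 W/BTU/h ÷ 0.092903 m²/ft² = 26.6563 W/m²
26.6563 W/m² ÷ 745.7 W/hp × 0.836127 m²/yd² = 0.0298888 hp/yd²

0.0299 hp/yd²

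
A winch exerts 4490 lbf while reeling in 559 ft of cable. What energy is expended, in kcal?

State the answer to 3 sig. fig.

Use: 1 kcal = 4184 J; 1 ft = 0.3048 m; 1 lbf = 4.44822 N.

4490 lbf × 4.44822 → 19972.5 N
559 ft × 0.3048 → 170.383 m
W = F × d = 19972.5 N × 170.383 m = 3.40297×10⁶ J
3.40297×10⁶ J ÷ (4184 J/kcal) = 813.329 kcal

813 kcal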